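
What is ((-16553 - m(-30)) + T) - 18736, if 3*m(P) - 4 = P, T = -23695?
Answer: -176926/3 ≈ -58975.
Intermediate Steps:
m(P) = 4/3 + P/3
((-16553 - m(-30)) + T) - 18736 = ((-16553 - (4/3 + (⅓)*(-30))) - 23695) - 18736 = ((-16553 - (4/3 - 10)) - 23695) - 18736 = ((-16553 - 1*(-26/3)) - 23695) - 18736 = ((-16553 + 26/3) - 23695) - 18736 = (-49633/3 - 23695) - 18736 = -120718/3 - 18736 = -176926/3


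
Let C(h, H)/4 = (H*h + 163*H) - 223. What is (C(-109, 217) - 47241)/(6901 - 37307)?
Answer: 1261/30406 ≈ 0.041472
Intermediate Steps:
C(h, H) = -892 + 652*H + 4*H*h (C(h, H) = 4*((H*h + 163*H) - 223) = 4*((163*H + H*h) - 223) = 4*(-223 + 163*H + H*h) = -892 + 652*H + 4*H*h)
(C(-109, 217) - 47241)/(6901 - 37307) = ((-892 + 652*217 + 4*217*(-109)) - 47241)/(6901 - 37307) = ((-892 + 141484 - 94612) - 47241)/(-30406) = (45980 - 47241)*(-1/30406) = -1261*(-1/30406) = 1261/30406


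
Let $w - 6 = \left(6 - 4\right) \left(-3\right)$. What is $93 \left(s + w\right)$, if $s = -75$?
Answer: $-6975$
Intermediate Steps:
$w = 0$ ($w = 6 + \left(6 - 4\right) \left(-3\right) = 6 + 2 \left(-3\right) = 6 - 6 = 0$)
$93 \left(s + w\right) = 93 \left(-75 + 0\right) = 93 \left(-75\right) = -6975$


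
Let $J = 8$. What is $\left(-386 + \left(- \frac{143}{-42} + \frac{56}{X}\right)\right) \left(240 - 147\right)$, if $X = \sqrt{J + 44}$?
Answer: $- \frac{498139}{14} + \frac{2604 \sqrt{13}}{13} \approx -34859.0$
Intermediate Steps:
$X = 2 \sqrt{13}$ ($X = \sqrt{8 + 44} = \sqrt{52} = 2 \sqrt{13} \approx 7.2111$)
$\left(-386 + \left(- \frac{143}{-42} + \frac{56}{X}\right)\right) \left(240 - 147\right) = \left(-386 - \left(- \frac{143}{42} - 56 \frac{\sqrt{13}}{26}\right)\right) \left(240 - 147\right) = \left(-386 - \left(- \frac{143}{42} - 56 \frac{\sqrt{13}}{26}\right)\right) 93 = \left(-386 + \left(\frac{143}{42} + \frac{28 \sqrt{13}}{13}\right)\right) 93 = \left(- \frac{16069}{42} + \frac{28 \sqrt{13}}{13}\right) 93 = - \frac{498139}{14} + \frac{2604 \sqrt{13}}{13}$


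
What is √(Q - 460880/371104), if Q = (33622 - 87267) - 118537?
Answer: I*√92627978512922/23194 ≈ 414.95*I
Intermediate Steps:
Q = -172182 (Q = -53645 - 118537 = -172182)
√(Q - 460880/371104) = √(-172182 - 460880/371104) = √(-172182 - 1*28805/23194) = √(-172182 - 28805/23194) = √(-3993618113/23194) = I*√92627978512922/23194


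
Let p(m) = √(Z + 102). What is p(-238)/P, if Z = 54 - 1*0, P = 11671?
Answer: 2*√39/11671 ≈ 0.0010702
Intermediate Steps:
Z = 54 (Z = 54 + 0 = 54)
p(m) = 2*√39 (p(m) = √(54 + 102) = √156 = 2*√39)
p(-238)/P = (2*√39)/11671 = (2*√39)*(1/11671) = 2*√39/11671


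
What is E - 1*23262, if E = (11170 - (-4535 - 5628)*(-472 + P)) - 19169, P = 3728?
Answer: 33059467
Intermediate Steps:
E = 33082729 (E = (11170 - (-4535 - 5628)*(-472 + 3728)) - 19169 = (11170 - (-10163)*3256) - 19169 = (11170 - 1*(-33090728)) - 19169 = (11170 + 33090728) - 19169 = 33101898 - 19169 = 33082729)
E - 1*23262 = 33082729 - 1*23262 = 33082729 - 23262 = 33059467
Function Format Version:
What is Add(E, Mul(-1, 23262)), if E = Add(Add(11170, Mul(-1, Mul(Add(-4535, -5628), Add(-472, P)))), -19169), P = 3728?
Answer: 33059467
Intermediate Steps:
E = 33082729 (E = Add(Add(11170, Mul(-1, Mul(Add(-4535, -5628), Add(-472, 3728)))), -19169) = Add(Add(11170, Mul(-1, Mul(-10163, 3256))), -19169) = Add(Add(11170, Mul(-1, -33090728)), -19169) = Add(Add(11170, 33090728), -19169) = Add(33101898, -19169) = 33082729)
Add(E, Mul(-1, 23262)) = Add(33082729, Mul(-1, 23262)) = Add(33082729, -23262) = 33059467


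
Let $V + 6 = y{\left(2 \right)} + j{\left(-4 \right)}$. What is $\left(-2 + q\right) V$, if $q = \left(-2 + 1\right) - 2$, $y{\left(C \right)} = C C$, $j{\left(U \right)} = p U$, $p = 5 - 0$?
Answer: $110$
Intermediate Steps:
$p = 5$ ($p = 5 + 0 = 5$)
$j{\left(U \right)} = 5 U$
$y{\left(C \right)} = C^{2}$
$V = -22$ ($V = -6 + \left(2^{2} + 5 \left(-4\right)\right) = -6 + \left(4 - 20\right) = -6 - 16 = -22$)
$q = -3$ ($q = -1 - 2 = -3$)
$\left(-2 + q\right) V = \left(-2 - 3\right) \left(-22\right) = \left(-5\right) \left(-22\right) = 110$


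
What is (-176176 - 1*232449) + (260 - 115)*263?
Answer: -370490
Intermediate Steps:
(-176176 - 1*232449) + (260 - 115)*263 = (-176176 - 232449) + 145*263 = -408625 + 38135 = -370490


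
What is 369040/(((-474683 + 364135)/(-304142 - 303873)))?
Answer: 56095463900/27637 ≈ 2.0297e+6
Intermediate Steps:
369040/(((-474683 + 364135)/(-304142 - 303873))) = 369040/((-110548/(-608015))) = 369040/((-110548*(-1/608015))) = 369040/(110548/608015) = 369040*(608015/110548) = 56095463900/27637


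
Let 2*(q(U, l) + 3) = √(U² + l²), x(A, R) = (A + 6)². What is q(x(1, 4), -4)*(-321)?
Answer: 963 - 321*√2417/2 ≈ -6927.7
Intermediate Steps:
x(A, R) = (6 + A)²
q(U, l) = -3 + √(U² + l²)/2
q(x(1, 4), -4)*(-321) = (-3 + √(((6 + 1)²)² + (-4)²)/2)*(-321) = (-3 + √((7²)² + 16)/2)*(-321) = (-3 + √(49² + 16)/2)*(-321) = (-3 + √(2401 + 16)/2)*(-321) = (-3 + √2417/2)*(-321) = 963 - 321*√2417/2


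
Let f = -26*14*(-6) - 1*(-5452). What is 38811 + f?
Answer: 46447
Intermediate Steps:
f = 7636 (f = -364*(-6) + 5452 = 2184 + 5452 = 7636)
38811 + f = 38811 + 7636 = 46447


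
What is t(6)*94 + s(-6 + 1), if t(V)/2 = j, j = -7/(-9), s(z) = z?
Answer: 1271/9 ≈ 141.22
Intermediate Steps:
j = 7/9 (j = -7*(-⅑) = 7/9 ≈ 0.77778)
t(V) = 14/9 (t(V) = 2*(7/9) = 14/9)
t(6)*94 + s(-6 + 1) = (14/9)*94 + (-6 + 1) = 1316/9 - 5 = 1271/9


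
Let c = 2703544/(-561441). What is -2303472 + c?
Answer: -1293266326696/561441 ≈ -2.3035e+6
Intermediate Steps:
c = -2703544/561441 (c = 2703544*(-1/561441) = -2703544/561441 ≈ -4.8154)
-2303472 + c = -2303472 - 2703544/561441 = -1293266326696/561441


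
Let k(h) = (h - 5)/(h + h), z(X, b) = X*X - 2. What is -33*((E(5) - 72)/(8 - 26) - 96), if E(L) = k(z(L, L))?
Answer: 139689/46 ≈ 3036.7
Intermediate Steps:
z(X, b) = -2 + X² (z(X, b) = X² - 2 = -2 + X²)
k(h) = (-5 + h)/(2*h) (k(h) = (-5 + h)/((2*h)) = (-5 + h)*(1/(2*h)) = (-5 + h)/(2*h))
E(L) = (-7 + L²)/(2*(-2 + L²)) (E(L) = (-5 + (-2 + L²))/(2*(-2 + L²)) = (-7 + L²)/(2*(-2 + L²)))
-33*((E(5) - 72)/(8 - 26) - 96) = -33*(((-7 + 5²)/(2*(-2 + 5²)) - 72)/(8 - 26) - 96) = -33*(((-7 + 25)/(2*(-2 + 25)) - 72)/(-18) - 96) = -33*(((½)*18/23 - 72)*(-1/18) - 96) = -33*(((½)*(1/23)*18 - 72)*(-1/18) - 96) = -33*((9/23 - 72)*(-1/18) - 96) = -33*(-1647/23*(-1/18) - 96) = -33*(183/46 - 96) = -33*(-4233/46) = 139689/46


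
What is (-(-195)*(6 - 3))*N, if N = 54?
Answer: 31590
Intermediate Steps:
(-(-195)*(6 - 3))*N = -(-195)*(6 - 3)*54 = -(-195)*3*54 = -39*(-15)*54 = 585*54 = 31590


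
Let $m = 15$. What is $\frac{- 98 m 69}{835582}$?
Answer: $- \frac{50715}{417791} \approx -0.12139$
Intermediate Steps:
$\frac{- 98 m 69}{835582} = \frac{\left(-98\right) 15 \cdot 69}{835582} = \left(-1470\right) 69 \cdot \frac{1}{835582} = \left(-101430\right) \frac{1}{835582} = - \frac{50715}{417791}$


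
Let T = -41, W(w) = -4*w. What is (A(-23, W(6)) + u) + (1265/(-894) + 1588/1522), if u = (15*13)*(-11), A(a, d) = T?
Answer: -1487462953/680334 ≈ -2186.4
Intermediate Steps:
A(a, d) = -41
u = -2145 (u = 195*(-11) = -2145)
(A(-23, W(6)) + u) + (1265/(-894) + 1588/1522) = (-41 - 2145) + (1265/(-894) + 1588/1522) = -2186 + (1265*(-1/894) + 1588*(1/1522)) = -2186 + (-1265/894 + 794/761) = -2186 - 252829/680334 = -1487462953/680334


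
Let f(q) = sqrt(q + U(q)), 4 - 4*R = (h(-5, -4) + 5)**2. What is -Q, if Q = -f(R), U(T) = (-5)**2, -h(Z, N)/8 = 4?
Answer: 25*I/2 ≈ 12.5*I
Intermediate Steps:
h(Z, N) = -32 (h(Z, N) = -8*4 = -32)
U(T) = 25
R = -725/4 (R = 1 - (-32 + 5)**2/4 = 1 - 1/4*(-27)**2 = 1 - 1/4*729 = 1 - 729/4 = -725/4 ≈ -181.25)
f(q) = sqrt(25 + q) (f(q) = sqrt(q + 25) = sqrt(25 + q))
Q = -25*I/2 (Q = -sqrt(25 - 725/4) = -sqrt(-625/4) = -25*I/2 ≈ -12.5*I)
-Q = -(-25)*I/2 = 25*I/2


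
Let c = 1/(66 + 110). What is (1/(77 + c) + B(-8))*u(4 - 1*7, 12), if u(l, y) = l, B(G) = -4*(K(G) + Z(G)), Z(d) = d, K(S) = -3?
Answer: -1789524/13553 ≈ -132.04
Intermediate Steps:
B(G) = 12 - 4*G (B(G) = -4*(-3 + G) = 12 - 4*G)
c = 1/176 ≈ 0.0056818
(1/(77 + c) + B(-8))*u(4 - 1*7, 12) = (1/(77 + 1/176) + (12 - 4*(-8)))*(4 - 1*7) = (1/(13553/176) + (12 + 32))*(4 - 7) = (176/13553 + 44)*(-3) = (596508/13553)*(-3) = -1789524/13553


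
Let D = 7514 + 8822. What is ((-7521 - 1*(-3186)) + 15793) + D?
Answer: 27794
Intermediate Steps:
D = 16336
((-7521 - 1*(-3186)) + 15793) + D = ((-7521 - 1*(-3186)) + 15793) + 16336 = ((-7521 + 3186) + 15793) + 16336 = (-4335 + 15793) + 16336 = 11458 + 16336 = 27794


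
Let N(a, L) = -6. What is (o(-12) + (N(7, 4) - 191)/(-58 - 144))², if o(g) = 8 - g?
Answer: 17952169/40804 ≈ 439.96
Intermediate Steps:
(o(-12) + (N(7, 4) - 191)/(-58 - 144))² = ((8 - 1*(-12)) + (-6 - 191)/(-58 - 144))² = ((8 + 12) - 197/(-202))² = (20 - 197*(-1/202))² = (20 + 197/202)² = (4237/202)² = 17952169/40804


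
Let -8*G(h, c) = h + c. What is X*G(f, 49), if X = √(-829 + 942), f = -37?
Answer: -3*√113/2 ≈ -15.945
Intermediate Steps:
X = √113 ≈ 10.630
G(h, c) = -c/8 - h/8 (G(h, c) = -(h + c)/8 = -(c + h)/8 = -c/8 - h/8)
X*G(f, 49) = √113*(-⅛*49 - ⅛*(-37)) = √113*(-49/8 + 37/8) = √113*(-3/2) = -3*√113/2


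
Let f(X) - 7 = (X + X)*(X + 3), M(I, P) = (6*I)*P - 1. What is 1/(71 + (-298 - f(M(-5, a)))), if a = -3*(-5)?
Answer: -1/404330 ≈ -2.4732e-6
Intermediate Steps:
a = 15
M(I, P) = -1 + 6*I*P (M(I, P) = 6*I*P - 1 = -1 + 6*I*P)
f(X) = 7 + 2*X*(3 + X) (f(X) = 7 + (X + X)*(X + 3) = 7 + (2*X)*(3 + X) = 7 + 2*X*(3 + X))
1/(71 + (-298 - f(M(-5, a)))) = 1/(71 + (-298 - (7 + 2*(-1 + 6*(-5)*15)² + 6*(-1 + 6*(-5)*15)))) = 1/(71 + (-298 - (7 + 2*(-1 - 450)² + 6*(-1 - 450)))) = 1/(71 + (-298 - (7 + 2*(-451)² + 6*(-451)))) = 1/(71 + (-298 - (7 + 2*203401 - 2706))) = 1/(71 + (-298 - (7 + 406802 - 2706))) = 1/(71 + (-298 - 1*404103)) = 1/(71 + (-298 - 404103)) = 1/(71 - 404401) = 1/(-404330) = -1/404330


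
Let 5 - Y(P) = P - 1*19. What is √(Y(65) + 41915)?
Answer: √41874 ≈ 204.63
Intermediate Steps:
Y(P) = 24 - P (Y(P) = 5 - (P - 1*19) = 5 - (P - 19) = 5 - (-19 + P) = 5 + (19 - P) = 24 - P)
√(Y(65) + 41915) = √((24 - 1*65) + 41915) = √((24 - 65) + 41915) = √(-41 + 41915) = √41874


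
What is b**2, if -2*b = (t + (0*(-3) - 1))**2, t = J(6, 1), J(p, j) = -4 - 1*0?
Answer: 625/4 ≈ 156.25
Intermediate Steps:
J(p, j) = -4 (J(p, j) = -4 + 0 = -4)
t = -4
b = -25/2 (b = -(-4 + (0*(-3) - 1))**2/2 = -(-4 + (0 - 1))**2/2 = -(-4 - 1)**2/2 = -1/2*(-5)**2 = -1/2*25 = -25/2 ≈ -12.500)
b**2 = (-25/2)**2 = 625/4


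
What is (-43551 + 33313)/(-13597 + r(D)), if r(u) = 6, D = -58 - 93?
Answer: 10238/13591 ≈ 0.75329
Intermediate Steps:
D = -151
(-43551 + 33313)/(-13597 + r(D)) = (-43551 + 33313)/(-13597 + 6) = -10238/(-13591) = -10238*(-1/13591) = 10238/13591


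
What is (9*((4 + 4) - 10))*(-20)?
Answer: 360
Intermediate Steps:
(9*((4 + 4) - 10))*(-20) = (9*(8 - 10))*(-20) = (9*(-2))*(-20) = -18*(-20) = 360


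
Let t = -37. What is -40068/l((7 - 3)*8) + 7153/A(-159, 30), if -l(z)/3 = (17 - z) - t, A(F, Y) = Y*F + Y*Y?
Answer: 25765177/42570 ≈ 605.24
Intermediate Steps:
A(F, Y) = Y**2 + F*Y (A(F, Y) = F*Y + Y**2 = Y**2 + F*Y)
l(z) = -162 + 3*z (l(z) = -3*((17 - z) - 1*(-37)) = -3*((17 - z) + 37) = -3*(54 - z) = -162 + 3*z)
-40068/l((7 - 3)*8) + 7153/A(-159, 30) = -40068/(-162 + 3*((7 - 3)*8)) + 7153/((30*(-159 + 30))) = -40068/(-162 + 3*(4*8)) + 7153/((30*(-129))) = -40068/(-162 + 3*32) + 7153/(-3870) = -40068/(-162 + 96) + 7153*(-1/3870) = -40068/(-66) - 7153/3870 = -40068*(-1/66) - 7153/3870 = 6678/11 - 7153/3870 = 25765177/42570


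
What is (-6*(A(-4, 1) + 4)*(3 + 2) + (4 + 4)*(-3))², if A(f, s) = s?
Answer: 30276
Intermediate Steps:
(-6*(A(-4, 1) + 4)*(3 + 2) + (4 + 4)*(-3))² = (-6*(1 + 4)*(3 + 2) + (4 + 4)*(-3))² = (-30*5 + 8*(-3))² = (-6*25 - 24)² = (-150 - 24)² = (-174)² = 30276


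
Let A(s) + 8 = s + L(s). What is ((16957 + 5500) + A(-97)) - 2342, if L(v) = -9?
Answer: 20001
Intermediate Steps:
A(s) = -17 + s (A(s) = -8 + (s - 9) = -8 + (-9 + s) = -17 + s)
((16957 + 5500) + A(-97)) - 2342 = ((16957 + 5500) + (-17 - 97)) - 2342 = (22457 - 114) - 2342 = 22343 - 2342 = 20001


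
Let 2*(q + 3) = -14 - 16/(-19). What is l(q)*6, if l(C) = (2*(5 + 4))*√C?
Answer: 108*I*√3458/19 ≈ 334.26*I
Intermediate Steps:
q = -182/19 (q = -3 + (-14 - 16/(-19))/2 = -3 + (-14 - 16*(-1/19))/2 = -3 + (-14 + 16/19)/2 = -3 + (½)*(-250/19) = -3 - 125/19 = -182/19 ≈ -9.5789)
l(C) = 18*√C (l(C) = (2*9)*√C = 18*√C)
l(q)*6 = (18*√(-182/19))*6 = (18*(I*√3458/19))*6 = (18*I*√3458/19)*6 = 108*I*√3458/19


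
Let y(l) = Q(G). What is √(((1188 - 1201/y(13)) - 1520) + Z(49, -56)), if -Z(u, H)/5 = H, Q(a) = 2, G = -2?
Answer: 3*I*√290/2 ≈ 25.544*I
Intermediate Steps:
Z(u, H) = -5*H
y(l) = 2
√(((1188 - 1201/y(13)) - 1520) + Z(49, -56)) = √(((1188 - 1201/2) - 1520) - 5*(-56)) = √(((1188 - 1201*½) - 1520) + 280) = √(((1188 - 1201/2) - 1520) + 280) = √((1175/2 - 1520) + 280) = √(-1865/2 + 280) = √(-1305/2) = 3*I*√290/2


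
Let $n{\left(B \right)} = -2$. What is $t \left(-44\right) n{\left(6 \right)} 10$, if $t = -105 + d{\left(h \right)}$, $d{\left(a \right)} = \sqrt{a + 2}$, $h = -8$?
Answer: $-92400 + 880 i \sqrt{6} \approx -92400.0 + 2155.6 i$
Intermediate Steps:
$d{\left(a \right)} = \sqrt{2 + a}$
$t = -105 + i \sqrt{6}$ ($t = -105 + \sqrt{2 - 8} = -105 + \sqrt{-6} = -105 + i \sqrt{6} \approx -105.0 + 2.4495 i$)
$t \left(-44\right) n{\left(6 \right)} 10 = \left(-105 + i \sqrt{6}\right) \left(-44\right) \left(\left(-2\right) 10\right) = \left(4620 - 44 i \sqrt{6}\right) \left(-20\right) = -92400 + 880 i \sqrt{6}$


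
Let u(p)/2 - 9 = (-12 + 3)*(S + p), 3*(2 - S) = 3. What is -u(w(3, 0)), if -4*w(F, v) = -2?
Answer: 9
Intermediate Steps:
S = 1 (S = 2 - ⅓*3 = 2 - 1 = 1)
w(F, v) = ½ (w(F, v) = -¼*(-2) = ½)
u(p) = -18*p (u(p) = 18 + 2*((-12 + 3)*(1 + p)) = 18 + 2*(-9*(1 + p)) = 18 + 2*(-9 - 9*p) = 18 + (-18 - 18*p) = -18*p)
-u(w(3, 0)) = -(-18)/2 = -1*(-9) = 9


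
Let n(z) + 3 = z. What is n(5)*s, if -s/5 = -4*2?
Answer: 80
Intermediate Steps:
s = 40 (s = -(-20)*2 = -5*(-8) = 40)
n(z) = -3 + z
n(5)*s = (-3 + 5)*40 = 2*40 = 80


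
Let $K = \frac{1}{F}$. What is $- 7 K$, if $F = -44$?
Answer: $\frac{7}{44} \approx 0.15909$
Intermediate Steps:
$K = - \frac{1}{44}$ ($K = \frac{1}{-44} = - \frac{1}{44} \approx -0.022727$)
$- 7 K = \left(-7\right) \left(- \frac{1}{44}\right) = \frac{7}{44}$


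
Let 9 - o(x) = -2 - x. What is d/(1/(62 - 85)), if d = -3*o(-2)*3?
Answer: 1863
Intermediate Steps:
o(x) = 11 + x (o(x) = 9 - (-2 - x) = 9 + (2 + x) = 11 + x)
d = -81 (d = -3*(11 - 2)*3 = -3*9*3 = -27*3 = -81)
d/(1/(62 - 85)) = -81/1/(62 - 85) = -81/1/(-23) = -81/(-1/23) = -23*(-81) = 1863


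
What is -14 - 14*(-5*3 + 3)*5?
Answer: 826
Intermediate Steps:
-14 - 14*(-5*3 + 3)*5 = -14 - 14*(-15 + 3)*5 = -14 - (-168)*5 = -14 - 14*(-60) = -14 + 840 = 826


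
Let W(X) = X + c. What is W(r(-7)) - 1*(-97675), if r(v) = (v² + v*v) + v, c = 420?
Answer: 98186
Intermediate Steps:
r(v) = v + 2*v² (r(v) = (v² + v²) + v = 2*v² + v = v + 2*v²)
W(X) = 420 + X (W(X) = X + 420 = 420 + X)
W(r(-7)) - 1*(-97675) = (420 - 7*(1 + 2*(-7))) - 1*(-97675) = (420 - 7*(1 - 14)) + 97675 = (420 - 7*(-13)) + 97675 = (420 + 91) + 97675 = 511 + 97675 = 98186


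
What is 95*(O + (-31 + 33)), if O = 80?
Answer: 7790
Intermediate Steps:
95*(O + (-31 + 33)) = 95*(80 + (-31 + 33)) = 95*(80 + 2) = 95*82 = 7790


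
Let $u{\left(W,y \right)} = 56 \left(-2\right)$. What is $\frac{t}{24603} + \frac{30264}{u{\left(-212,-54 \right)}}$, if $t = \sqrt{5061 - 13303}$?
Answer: $- \frac{3783}{14} + \frac{i \sqrt{8242}}{24603} \approx -270.21 + 0.00369 i$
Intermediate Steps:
$u{\left(W,y \right)} = -112$
$t = i \sqrt{8242}$ ($t = \sqrt{-8242} = i \sqrt{8242} \approx 90.785 i$)
$\frac{t}{24603} + \frac{30264}{u{\left(-212,-54 \right)}} = \frac{i \sqrt{8242}}{24603} + \frac{30264}{-112} = i \sqrt{8242} \cdot \frac{1}{24603} + 30264 \left(- \frac{1}{112}\right) = \frac{i \sqrt{8242}}{24603} - \frac{3783}{14} = - \frac{3783}{14} + \frac{i \sqrt{8242}}{24603}$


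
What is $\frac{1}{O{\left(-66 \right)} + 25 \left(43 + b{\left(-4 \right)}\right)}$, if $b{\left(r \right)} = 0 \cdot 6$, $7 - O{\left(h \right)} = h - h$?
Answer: $\frac{1}{1082} \approx 0.00092421$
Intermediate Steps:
$O{\left(h \right)} = 7$ ($O{\left(h \right)} = 7 - \left(h - h\right) = 7 - 0 = 7 + 0 = 7$)
$b{\left(r \right)} = 0$
$\frac{1}{O{\left(-66 \right)} + 25 \left(43 + b{\left(-4 \right)}\right)} = \frac{1}{7 + 25 \left(43 + 0\right)} = \frac{1}{7 + 25 \cdot 43} = \frac{1}{7 + 1075} = \frac{1}{1082}$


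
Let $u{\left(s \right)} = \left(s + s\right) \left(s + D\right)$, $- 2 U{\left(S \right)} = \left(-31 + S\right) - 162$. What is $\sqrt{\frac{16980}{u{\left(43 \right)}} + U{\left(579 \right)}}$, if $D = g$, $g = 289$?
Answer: $\frac{i \sqrt{9803250682}}{7138} \approx 13.871 i$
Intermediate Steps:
$U{\left(S \right)} = \frac{193}{2} - \frac{S}{2}$ ($U{\left(S \right)} = - \frac{\left(-31 + S\right) - 162}{2} = - \frac{-193 + S}{2} = \frac{193}{2} - \frac{S}{2}$)
$D = 289$
$u{\left(s \right)} = 2 s \left(289 + s\right)$ ($u{\left(s \right)} = \left(s + s\right) \left(s + 289\right) = 2 s \left(289 + s\right)$)
$\sqrt{\frac{16980}{u{\left(43 \right)}} + U{\left(579 \right)}} = \sqrt{\frac{16980}{2 \cdot 43 \left(289 + 43\right)} + \left(\frac{193}{2} - \frac{579}{2}\right)} = \sqrt{\frac{16980}{2 \cdot 43 \cdot 332} + \left(\frac{193}{2} - \frac{579}{2}\right)} = \sqrt{\frac{16980}{28552} - 193} = \sqrt{16980 \cdot \frac{1}{28552} - 193} = \sqrt{\frac{4245}{7138} - 193} = \sqrt{- \frac{1373389}{7138}} = \frac{i \sqrt{9803250682}}{7138}$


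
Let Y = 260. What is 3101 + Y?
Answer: 3361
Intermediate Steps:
3101 + Y = 3101 + 260 = 3361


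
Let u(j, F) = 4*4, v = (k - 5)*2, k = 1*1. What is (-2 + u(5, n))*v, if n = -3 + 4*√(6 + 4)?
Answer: -112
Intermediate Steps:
k = 1
n = -3 + 4*√10 ≈ 9.6491
v = -8 (v = (1 - 5)*2 = -4*2 = -8)
u(j, F) = 16
(-2 + u(5, n))*v = (-2 + 16)*(-8) = 14*(-8) = -112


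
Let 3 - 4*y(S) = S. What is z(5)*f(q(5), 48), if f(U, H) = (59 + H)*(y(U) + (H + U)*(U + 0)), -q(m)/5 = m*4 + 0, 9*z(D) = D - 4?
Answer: 2236621/36 ≈ 62128.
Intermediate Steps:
y(S) = ¾ - S/4
z(D) = -4/9 + D/9 (z(D) = (D - 4)/9 = (-4 + D)/9 = -4/9 + D/9)
q(m) = -20*m (q(m) = -5*(m*4 + 0) = -5*(4*m + 0) = -20*m)
f(U, H) = (59 + H)*(¾ - U/4 + U*(H + U)) (f(U, H) = (59 + H)*((¾ - U/4) + (H + U)*(U + 0)) = (59 + H)*((¾ - U/4) + (H + U)*U) = (59 + H)*((¾ - U/4) + U*(H + U)) = (59 + H)*(¾ - U/4 + U*(H + U)))
z(5)*f(q(5), 48) = (-4/9 + (⅑)*5)*(177/4 + 59*(-20*5)² - (-295)*5 + (¾)*48 + 48*(-20*5)² - 20*5*48² + (235/4)*48*(-20*5)) = (-4/9 + 5/9)*(177/4 + 59*(-100)² - 59/4*(-100) + 36 + 48*(-100)² - 100*2304 + (235/4)*48*(-100)) = (177/4 + 59*10000 + 1475 + 36 + 48*10000 - 230400 - 282000)/9 = (177/4 + 590000 + 1475 + 36 + 480000 - 230400 - 282000)/9 = (⅑)*(2236621/4) = 2236621/36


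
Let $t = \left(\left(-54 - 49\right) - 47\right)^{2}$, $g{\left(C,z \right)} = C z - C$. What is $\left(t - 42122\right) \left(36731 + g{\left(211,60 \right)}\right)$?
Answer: $-965009960$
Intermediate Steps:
$g{\left(C,z \right)} = - C + C z$
$t = 22500$ ($t = \left(\left(-54 - 49\right) - 47\right)^{2} = \left(-103 - 47\right)^{2} = \left(-150\right)^{2} = 22500$)
$\left(t - 42122\right) \left(36731 + g{\left(211,60 \right)}\right) = \left(22500 - 42122\right) \left(36731 + 211 \left(-1 + 60\right)\right) = - 19622 \left(36731 + 211 \cdot 59\right) = - 19622 \left(36731 + 12449\right) = \left(-19622\right) 49180 = -965009960$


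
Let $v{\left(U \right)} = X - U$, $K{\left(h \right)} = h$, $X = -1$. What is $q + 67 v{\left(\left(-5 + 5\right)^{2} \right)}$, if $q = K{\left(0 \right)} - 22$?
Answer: $-89$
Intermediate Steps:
$v{\left(U \right)} = -1 - U$
$q = -22$ ($q = 0 - 22 = -22$)
$q + 67 v{\left(\left(-5 + 5\right)^{2} \right)} = -22 + 67 \left(-1 - \left(-5 + 5\right)^{2}\right) = -22 + 67 \left(-1 - 0^{2}\right) = -22 + 67 \left(-1 - 0\right) = -22 + 67 \left(-1 + 0\right) = -22 + 67 \left(-1\right) = -22 - 67 = -89$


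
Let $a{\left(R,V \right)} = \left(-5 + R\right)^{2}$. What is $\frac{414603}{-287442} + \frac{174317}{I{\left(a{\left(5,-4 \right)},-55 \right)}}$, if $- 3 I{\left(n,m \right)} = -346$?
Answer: $\frac{4171517464}{2762637} \approx 1510.0$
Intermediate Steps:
$I{\left(n,m \right)} = \frac{346}{3}$ ($I{\left(n,m \right)} = \left(- \frac{1}{3}\right) \left(-346\right) = \frac{346}{3}$)
$\frac{414603}{-287442} + \frac{174317}{I{\left(a{\left(5,-4 \right)},-55 \right)}} = \frac{414603}{-287442} + \frac{174317}{\frac{346}{3}} = 414603 \left(- \frac{1}{287442}\right) + 174317 \cdot \frac{3}{346} = - \frac{46067}{31938} + \frac{522951}{346} = \frac{4171517464}{2762637}$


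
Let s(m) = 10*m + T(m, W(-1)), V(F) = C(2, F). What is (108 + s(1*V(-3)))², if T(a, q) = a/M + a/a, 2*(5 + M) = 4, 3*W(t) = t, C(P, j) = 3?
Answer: 19044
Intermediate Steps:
V(F) = 3
W(t) = t/3
M = -3 (M = -5 + (½)*4 = -5 + 2 = -3)
T(a, q) = 1 - a/3 (T(a, q) = a/(-3) + a/a = a*(-⅓) + 1 = -a/3 + 1 = 1 - a/3)
s(m) = 1 + 29*m/3 (s(m) = 10*m + (1 - m/3) = 1 + 29*m/3)
(108 + s(1*V(-3)))² = (108 + (1 + 29*(1*3)/3))² = (108 + (1 + (29/3)*3))² = (108 + (1 + 29))² = (108 + 30)² = 138² = 19044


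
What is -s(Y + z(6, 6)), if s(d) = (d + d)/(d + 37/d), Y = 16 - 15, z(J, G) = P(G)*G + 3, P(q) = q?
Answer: -3200/1637 ≈ -1.9548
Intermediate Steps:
z(J, G) = 3 + G**2 (z(J, G) = G*G + 3 = G**2 + 3 = 3 + G**2)
Y = 1
s(d) = 2*d/(d + 37/d) (s(d) = (2*d)/(d + 37/d) = 2*d/(d + 37/d))
-s(Y + z(6, 6)) = -2*(1 + (3 + 6**2))**2/(37 + (1 + (3 + 6**2))**2) = -2*(1 + (3 + 36))**2/(37 + (1 + (3 + 36))**2) = -2*(1 + 39)**2/(37 + (1 + 39)**2) = -2*40**2/(37 + 40**2) = -2*1600/(37 + 1600) = -2*1600/1637 = -1*3200/1637 = -3200/1637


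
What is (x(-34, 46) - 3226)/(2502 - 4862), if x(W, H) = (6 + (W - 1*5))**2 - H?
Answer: 37/40 ≈ 0.92500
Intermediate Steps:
x(W, H) = (1 + W)**2 - H (x(W, H) = (6 + (W - 5))**2 - H = (6 + (-5 + W))**2 - H = (1 + W)**2 - H)
(x(-34, 46) - 3226)/(2502 - 4862) = (((1 - 34)**2 - 1*46) - 3226)/(2502 - 4862) = (((-33)**2 - 46) - 3226)/(-2360) = ((1089 - 46) - 3226)*(-1/2360) = (1043 - 3226)*(-1/2360) = -2183*(-1/2360) = 37/40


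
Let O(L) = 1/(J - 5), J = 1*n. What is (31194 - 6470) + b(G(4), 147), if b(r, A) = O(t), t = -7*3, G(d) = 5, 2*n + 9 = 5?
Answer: 173067/7 ≈ 24724.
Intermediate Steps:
n = -2 (n = -9/2 + (1/2)*5 = -9/2 + 5/2 = -2)
J = -2 (J = 1*(-2) = -2)
t = -21
O(L) = -1/7 (O(L) = 1/(-2 - 5) = 1/(-7) = -1/7)
b(r, A) = -1/7
(31194 - 6470) + b(G(4), 147) = (31194 - 6470) - 1/7 = 24724 - 1/7 = 173067/7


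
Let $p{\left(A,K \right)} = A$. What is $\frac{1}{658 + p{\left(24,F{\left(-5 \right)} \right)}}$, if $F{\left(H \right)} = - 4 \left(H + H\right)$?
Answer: $\frac{1}{682} \approx 0.0014663$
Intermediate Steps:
$F{\left(H \right)} = - 8 H$ ($F{\left(H \right)} = - 4 \cdot 2 H = - 8 H$)
$\frac{1}{658 + p{\left(24,F{\left(-5 \right)} \right)}} = \frac{1}{658 + 24} = \frac{1}{682}$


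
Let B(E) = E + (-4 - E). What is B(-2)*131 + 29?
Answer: -495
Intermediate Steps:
B(E) = -4
B(-2)*131 + 29 = -4*131 + 29 = -524 + 29 = -495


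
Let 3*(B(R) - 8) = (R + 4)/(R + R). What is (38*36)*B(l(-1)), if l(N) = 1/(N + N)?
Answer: 9348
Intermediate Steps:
l(N) = 1/(2*N)
B(R) = 8 + (4 + R)/(6*R) (B(R) = 8 + ((R + 4)/(R + R))/3 = 8 + ((4 + R)/((2*R)))/3 = 8 + ((4 + R)*(1/(2*R)))/3 = 8 + ((4 + R)/(2*R))/3 = 8 + (4 + R)/(6*R))
(38*36)*B(l(-1)) = (38*36)*((4 + 49*((½)/(-1)))/(6*(((½)/(-1))))) = 1368*((4 + 49*((½)*(-1)))/(6*(((½)*(-1))))) = 1368*((4 + 49*(-½))/(6*(-½))) = 1368*((⅙)*(-2)*(4 - 49/2)) = 1368*((⅙)*(-2)*(-41/2)) = 1368*(41/6) = 9348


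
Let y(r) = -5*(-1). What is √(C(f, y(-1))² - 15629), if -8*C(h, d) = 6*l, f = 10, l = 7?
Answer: 11*I*√2063/4 ≈ 124.91*I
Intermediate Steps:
y(r) = 5
C(h, d) = -21/4 (C(h, d) = -3*7/4 = -⅛*42 = -21/4)
√(C(f, y(-1))² - 15629) = √((-21/4)² - 15629) = √(441/16 - 15629) = √(-249623/16) = 11*I*√2063/4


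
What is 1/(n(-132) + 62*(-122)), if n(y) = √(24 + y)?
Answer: -1891/14303551 - 3*I*√3/28607102 ≈ -0.0001322 - 1.8164e-7*I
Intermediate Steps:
1/(n(-132) + 62*(-122)) = 1/(√(24 - 132) + 62*(-122)) = 1/(√(-108) - 7564) = 1/(6*I*√3 - 7564) = 1/(-7564 + 6*I*√3)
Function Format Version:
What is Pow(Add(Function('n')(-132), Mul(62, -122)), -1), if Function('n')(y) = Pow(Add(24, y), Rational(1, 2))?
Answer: Add(Rational(-1891, 14303551), Mul(Rational(-3, 28607102), I, Pow(3, Rational(1, 2)))) ≈ Add(-0.00013220, Mul(-1.8164e-7, I))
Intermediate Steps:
Pow(Add(Function('n')(-132), Mul(62, -122)), -1) = Pow(Add(Pow(Add(24, -132), Rational(1, 2)), Mul(62, -122)), -1) = Pow(Add(Pow(-108, Rational(1, 2)), -7564), -1) = Pow(Add(Mul(6, I, Pow(3, Rational(1, 2))), -7564), -1) = Pow(Add(-7564, Mul(6, I, Pow(3, Rational(1, 2)))), -1)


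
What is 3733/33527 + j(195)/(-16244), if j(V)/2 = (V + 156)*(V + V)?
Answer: -2279595802/136153147 ≈ -16.743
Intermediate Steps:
j(V) = 4*V*(156 + V) (j(V) = 2*((V + 156)*(V + V)) = 2*((156 + V)*(2*V)) = 2*(2*V*(156 + V)) = 4*V*(156 + V))
3733/33527 + j(195)/(-16244) = 3733/33527 + (4*195*(156 + 195))/(-16244) = 3733*(1/33527) + (4*195*351)*(-1/16244) = 3733/33527 + 273780*(-1/16244) = 3733/33527 - 68445/4061 = -2279595802/136153147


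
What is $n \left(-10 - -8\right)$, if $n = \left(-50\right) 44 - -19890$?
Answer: $-35380$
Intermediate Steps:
$n = 17690$ ($n = -2200 + 19890 = 17690$)
$n \left(-10 - -8\right) = 17690 \left(-10 - -8\right) = 17690 \left(-10 + 8\right) = 17690 \left(-2\right) = -35380$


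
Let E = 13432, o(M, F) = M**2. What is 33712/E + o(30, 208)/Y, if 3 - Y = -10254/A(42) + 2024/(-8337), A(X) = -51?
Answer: -96021845906/47072899009 ≈ -2.0399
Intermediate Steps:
Y = -28036271/141729 (Y = 3 - (-10254/(-51) + 2024/(-8337)) = 3 - (-10254*(-1/51) + 2024*(-1/8337)) = 3 - (3418/17 - 2024/8337) = 3 - 1*28461458/141729 = 3 - 28461458/141729 = -28036271/141729 ≈ -197.82)
33712/E + o(30, 208)/Y = 33712/13432 + 30**2/(-28036271/141729) = 33712*(1/13432) + 900*(-141729/28036271) = 4214/1679 - 127556100/28036271 = -96021845906/47072899009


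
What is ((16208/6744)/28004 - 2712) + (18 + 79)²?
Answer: 79049286155/11803686 ≈ 6697.0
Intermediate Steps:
((16208/6744)/28004 - 2712) + (18 + 79)² = ((16208*(1/6744))*(1/28004) - 2712) + 97² = ((2026/843)*(1/28004) - 2712) + 9409 = (1013/11803686 - 2712) + 9409 = -32011595419/11803686 + 9409 = 79049286155/11803686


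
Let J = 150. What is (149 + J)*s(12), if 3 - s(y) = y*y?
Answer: -42159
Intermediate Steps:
s(y) = 3 - y² (s(y) = 3 - y*y = 3 - y²)
(149 + J)*s(12) = (149 + 150)*(3 - 1*12²) = 299*(3 - 1*144) = 299*(3 - 144) = 299*(-141) = -42159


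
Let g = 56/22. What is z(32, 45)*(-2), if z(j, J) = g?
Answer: -56/11 ≈ -5.0909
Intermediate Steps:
g = 28/11 (g = 56*(1/22) = 28/11 ≈ 2.5455)
z(j, J) = 28/11
z(32, 45)*(-2) = (28/11)*(-2) = -56/11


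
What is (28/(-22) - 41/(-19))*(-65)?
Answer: -12025/209 ≈ -57.536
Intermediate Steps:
(28/(-22) - 41/(-19))*(-65) = (28*(-1/22) - 41*(-1/19))*(-65) = (-14/11 + 41/19)*(-65) = (185/209)*(-65) = -12025/209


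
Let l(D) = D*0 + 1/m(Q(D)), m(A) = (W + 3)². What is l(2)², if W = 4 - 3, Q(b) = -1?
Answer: 1/256 ≈ 0.0039063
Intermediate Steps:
W = 1
m(A) = 16 (m(A) = (1 + 3)² = 4² = 16)
l(D) = 1/16 (l(D) = D*0 + 1/16 = 0 + 1*(1/16) = 0 + 1/16 = 1/16)
l(2)² = (1/16)² = 1/256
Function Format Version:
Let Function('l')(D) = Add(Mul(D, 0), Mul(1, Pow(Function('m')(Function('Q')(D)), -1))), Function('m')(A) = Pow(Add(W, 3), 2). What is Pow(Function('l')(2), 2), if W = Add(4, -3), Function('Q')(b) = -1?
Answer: Rational(1, 256) ≈ 0.0039063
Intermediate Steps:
W = 1
Function('m')(A) = 16 (Function('m')(A) = Pow(Add(1, 3), 2) = Pow(4, 2) = 16)
Function('l')(D) = Rational(1, 16) (Function('l')(D) = Add(Mul(D, 0), Mul(1, Pow(16, -1))) = Add(0, Mul(1, Rational(1, 16))) = Add(0, Rational(1, 16)) = Rational(1, 16))
Pow(Function('l')(2), 2) = Pow(Rational(1, 16), 2) = Rational(1, 256)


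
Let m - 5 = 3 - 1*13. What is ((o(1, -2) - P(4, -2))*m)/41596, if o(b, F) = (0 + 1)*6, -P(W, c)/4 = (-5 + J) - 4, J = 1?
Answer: 65/20798 ≈ 0.0031253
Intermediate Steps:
P(W, c) = 32 (P(W, c) = -4*((-5 + 1) - 4) = -4*(-4 - 4) = -4*(-8) = 32)
m = -5 (m = 5 + (3 - 1*13) = 5 + (3 - 13) = 5 - 10 = -5)
o(b, F) = 6 (o(b, F) = 1*6 = 6)
((o(1, -2) - P(4, -2))*m)/41596 = ((6 - 1*32)*(-5))/41596 = ((6 - 32)*(-5))*(1/41596) = -26*(-5)*(1/41596) = 130*(1/41596) = 65/20798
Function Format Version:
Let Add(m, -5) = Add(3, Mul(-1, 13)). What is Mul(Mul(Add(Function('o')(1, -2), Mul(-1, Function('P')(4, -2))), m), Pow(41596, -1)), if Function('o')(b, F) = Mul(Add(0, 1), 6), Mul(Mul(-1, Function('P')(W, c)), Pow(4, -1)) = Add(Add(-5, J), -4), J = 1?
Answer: Rational(65, 20798) ≈ 0.0031253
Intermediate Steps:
Function('P')(W, c) = 32 (Function('P')(W, c) = Mul(-4, Add(Add(-5, 1), -4)) = Mul(-4, Add(-4, -4)) = Mul(-4, -8) = 32)
m = -5 (m = Add(5, Add(3, Mul(-1, 13))) = Add(5, Add(3, -13)) = Add(5, -10) = -5)
Function('o')(b, F) = 6 (Function('o')(b, F) = Mul(1, 6) = 6)
Mul(Mul(Add(Function('o')(1, -2), Mul(-1, Function('P')(4, -2))), m), Pow(41596, -1)) = Mul(Mul(Add(6, Mul(-1, 32)), -5), Pow(41596, -1)) = Mul(Mul(Add(6, -32), -5), Rational(1, 41596)) = Mul(Mul(-26, -5), Rational(1, 41596)) = Mul(130, Rational(1, 41596)) = Rational(65, 20798)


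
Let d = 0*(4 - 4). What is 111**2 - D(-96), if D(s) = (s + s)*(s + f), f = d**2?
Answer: -6111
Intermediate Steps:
d = 0 (d = 0*0 = 0)
f = 0 (f = 0**2 = 0)
D(s) = 2*s**2 (D(s) = (s + s)*(s + 0) = (2*s)*s = 2*s**2)
111**2 - D(-96) = 111**2 - 2*(-96)**2 = 12321 - 2*9216 = 12321 - 1*18432 = 12321 - 18432 = -6111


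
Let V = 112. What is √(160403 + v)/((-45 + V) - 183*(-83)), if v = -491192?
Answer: I*√330789/15256 ≈ 0.037699*I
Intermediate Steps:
√(160403 + v)/((-45 + V) - 183*(-83)) = √(160403 - 491192)/((-45 + 112) - 183*(-83)) = √(-330789)/(67 + 15189) = (I*√330789)/15256 = (I*√330789)*(1/15256) = I*√330789/15256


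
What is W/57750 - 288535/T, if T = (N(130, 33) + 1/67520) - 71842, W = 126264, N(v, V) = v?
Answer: 289408052565516/46604194550375 ≈ 6.2099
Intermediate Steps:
T = -4841994239/67520 (T = (130 + 1/67520) - 71842 = 8777601/67520 - 71842 = -4841994239/67520 ≈ -71712.)
W/57750 - 288535/T = 126264/57750 - 288535/(-4841994239/67520) = 126264*(1/57750) - 288535*(-67520/4841994239) = 21044/9625 + 19481883200/4841994239 = 289408052565516/46604194550375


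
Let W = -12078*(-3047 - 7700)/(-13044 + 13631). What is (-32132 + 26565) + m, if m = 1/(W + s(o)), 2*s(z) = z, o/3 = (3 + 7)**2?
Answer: -723099388585/129890316 ≈ -5567.0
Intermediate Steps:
o = 300 (o = 3*(3 + 7)**2 = 3*10**2 = 3*100 = 300)
s(z) = z/2
W = 129802266/587 (W = -12078/(587/(-10747)) = -12078/(587*(-1/10747)) = -12078/(-587/10747) = -12078*(-10747/587) = 129802266/587 ≈ 2.2113e+5)
m = 587/129890316 (m = 1/(129802266/587 + (1/2)*300) = 1/(129802266/587 + 150) = 1/(129890316/587) = 587/129890316 ≈ 4.5192e-6)
(-32132 + 26565) + m = (-32132 + 26565) + 587/129890316 = -5567 + 587/129890316 = -723099388585/129890316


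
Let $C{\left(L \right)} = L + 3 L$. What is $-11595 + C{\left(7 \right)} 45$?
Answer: $-10335$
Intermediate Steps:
$C{\left(L \right)} = 4 L$
$-11595 + C{\left(7 \right)} 45 = -11595 + 4 \cdot 7 \cdot 45 = -11595 + 28 \cdot 45 = -11595 + 1260 = -10335$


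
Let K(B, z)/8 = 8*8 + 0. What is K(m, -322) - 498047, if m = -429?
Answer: -497535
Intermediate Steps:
K(B, z) = 512 (K(B, z) = 8*(8*8 + 0) = 8*(64 + 0) = 8*64 = 512)
K(m, -322) - 498047 = 512 - 498047 = -497535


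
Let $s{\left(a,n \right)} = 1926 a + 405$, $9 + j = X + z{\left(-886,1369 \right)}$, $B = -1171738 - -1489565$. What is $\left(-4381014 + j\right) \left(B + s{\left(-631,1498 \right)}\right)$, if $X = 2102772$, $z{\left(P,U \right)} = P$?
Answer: $2044554545138$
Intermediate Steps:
$B = 317827$ ($B = -1171738 + 1489565 = 317827$)
$j = 2101877$ ($j = -9 + \left(2102772 - 886\right) = -9 + 2101886 = 2101877$)
$s{\left(a,n \right)} = 405 + 1926 a$
$\left(-4381014 + j\right) \left(B + s{\left(-631,1498 \right)}\right) = \left(-4381014 + 2101877\right) \left(317827 + \left(405 + 1926 \left(-631\right)\right)\right) = - 2279137 \left(317827 + \left(405 - 1215306\right)\right) = - 2279137 \left(317827 - 1214901\right) = \left(-2279137\right) \left(-897074\right) = 2044554545138$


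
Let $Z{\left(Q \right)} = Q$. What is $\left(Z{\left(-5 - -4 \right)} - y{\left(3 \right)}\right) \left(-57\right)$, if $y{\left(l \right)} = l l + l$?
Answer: $741$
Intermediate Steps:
$y{\left(l \right)} = l + l^{2}$ ($y{\left(l \right)} = l^{2} + l = l + l^{2}$)
$\left(Z{\left(-5 - -4 \right)} - y{\left(3 \right)}\right) \left(-57\right) = \left(\left(-5 - -4\right) - 3 \left(1 + 3\right)\right) \left(-57\right) = \left(\left(-5 + 4\right) - 3 \cdot 4\right) \left(-57\right) = \left(-1 - 12\right) \left(-57\right) = \left(-13\right) \left(-57\right) = 741$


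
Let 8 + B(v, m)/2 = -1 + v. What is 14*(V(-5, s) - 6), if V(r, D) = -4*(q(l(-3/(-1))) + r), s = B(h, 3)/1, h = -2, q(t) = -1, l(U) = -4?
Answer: 252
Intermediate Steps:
B(v, m) = -18 + 2*v (B(v, m) = -16 + 2*(-1 + v) = -16 + (-2 + 2*v) = -18 + 2*v)
s = -22 (s = (-18 + 2*(-2))/1 = (-18 - 4)*1 = -22*1 = -22)
V(r, D) = 4 - 4*r (V(r, D) = -4*(-1 + r) = 4 - 4*r)
14*(V(-5, s) - 6) = 14*((4 - 4*(-5)) - 6) = 14*((4 + 20) - 6) = 14*(24 - 6) = 14*18 = 252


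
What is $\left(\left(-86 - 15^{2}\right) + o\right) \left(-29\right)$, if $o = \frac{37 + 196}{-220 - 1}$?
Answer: $\frac{1999956}{221} \approx 9049.6$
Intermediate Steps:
$o = - \frac{233}{221}$ ($o = \frac{233}{-221} = 233 \left(- \frac{1}{221}\right) = - \frac{233}{221} \approx -1.0543$)
$\left(\left(-86 - 15^{2}\right) + o\right) \left(-29\right) = \left(\left(-86 - 15^{2}\right) - \frac{233}{221}\right) \left(-29\right) = \left(\left(-86 - 225\right) - \frac{233}{221}\right) \left(-29\right) = \left(-311 - \frac{233}{221}\right) \left(-29\right) = \left(- \frac{68964}{221}\right) \left(-29\right) = \frac{1999956}{221}$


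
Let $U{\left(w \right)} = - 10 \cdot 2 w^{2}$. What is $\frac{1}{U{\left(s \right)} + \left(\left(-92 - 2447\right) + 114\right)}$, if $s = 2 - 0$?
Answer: $- \frac{1}{2505} \approx -0.0003992$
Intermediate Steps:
$s = 2$ ($s = 2 + 0 = 2$)
$U{\left(w \right)} = - 20 w^{2}$
$\frac{1}{U{\left(s \right)} + \left(\left(-92 - 2447\right) + 114\right)} = \frac{1}{- 20 \cdot 2^{2} + \left(\left(-92 - 2447\right) + 114\right)} = \frac{1}{\left(-20\right) 4 + \left(-2539 + 114\right)} = \frac{1}{-80 - 2425} = \frac{1}{-2505} = - \frac{1}{2505}$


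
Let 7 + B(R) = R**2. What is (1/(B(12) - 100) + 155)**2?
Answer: 32901696/1369 ≈ 24033.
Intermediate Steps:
B(R) = -7 + R**2
(1/(B(12) - 100) + 155)**2 = (1/((-7 + 12**2) - 100) + 155)**2 = (1/((-7 + 144) - 100) + 155)**2 = (1/(137 - 100) + 155)**2 = (1/37 + 155)**2 = (5736/37)**2 = 32901696/1369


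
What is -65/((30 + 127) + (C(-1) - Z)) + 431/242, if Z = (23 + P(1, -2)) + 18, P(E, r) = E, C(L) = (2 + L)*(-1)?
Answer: 8351/6897 ≈ 1.2108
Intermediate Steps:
C(L) = -2 - L
Z = 42 (Z = (23 + 1) + 18 = 24 + 18 = 42)
-65/((30 + 127) + (C(-1) - Z)) + 431/242 = -65/((30 + 127) + ((-2 - 1*(-1)) - 1*42)) + 431/242 = -65/(157 + ((-2 + 1) - 42)) + 431*(1/242) = -65/(157 + (-1 - 42)) + 431/242 = -65/(157 - 43) + 431/242 = -65/114 + 431/242 = 8351/6897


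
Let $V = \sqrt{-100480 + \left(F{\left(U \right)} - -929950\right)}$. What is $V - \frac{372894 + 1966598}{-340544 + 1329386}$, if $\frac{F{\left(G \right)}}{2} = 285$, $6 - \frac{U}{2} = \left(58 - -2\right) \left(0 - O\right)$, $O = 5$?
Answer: $- \frac{1169746}{494421} + 2 \sqrt{207510} \approx 908.7$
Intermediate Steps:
$U = 612$ ($U = 12 - 2 \left(58 - -2\right) \left(0 - 5\right) = 12 - 2 \left(58 + 2\right) \left(0 - 5\right) = 12 - 2 \cdot 60 \left(-5\right) = 12 - -600 = 12 + 600 = 612$)
$F{\left(G \right)} = 570$ ($F{\left(G \right)} = 2 \cdot 285 = 570$)
$V = 2 \sqrt{207510}$ ($V = \sqrt{-100480 + \left(570 - -929950\right)} = \sqrt{-100480 + \left(570 + 929950\right)} = \sqrt{-100480 + 930520} = \sqrt{830040} = 2 \sqrt{207510} \approx 911.07$)
$V - \frac{372894 + 1966598}{-340544 + 1329386} = 2 \sqrt{207510} - \frac{372894 + 1966598}{-340544 + 1329386} = 2 \sqrt{207510} - \frac{2339492}{988842} = 2 \sqrt{207510} - 2339492 \cdot \frac{1}{988842} = 2 \sqrt{207510} - \frac{1169746}{494421} = - \frac{1169746}{494421} + 2 \sqrt{207510}$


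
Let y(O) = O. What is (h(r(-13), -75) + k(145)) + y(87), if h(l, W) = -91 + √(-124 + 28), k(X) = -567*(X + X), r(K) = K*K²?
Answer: -164434 + 4*I*√6 ≈ -1.6443e+5 + 9.798*I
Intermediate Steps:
r(K) = K³
k(X) = -1134*X
h(l, W) = -91 + 4*I*√6 (h(l, W) = -91 + √(-96) = -91 + 4*I*√6)
(h(r(-13), -75) + k(145)) + y(87) = ((-91 + 4*I*√6) - 1134*145) + 87 = ((-91 + 4*I*√6) - 164430) + 87 = (-164521 + 4*I*√6) + 87 = -164434 + 4*I*√6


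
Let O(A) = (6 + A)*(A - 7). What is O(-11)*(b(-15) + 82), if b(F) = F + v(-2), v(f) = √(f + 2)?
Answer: 6030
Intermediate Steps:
v(f) = √(2 + f)
O(A) = (-7 + A)*(6 + A) (O(A) = (6 + A)*(-7 + A) = (-7 + A)*(6 + A))
b(F) = F (b(F) = F + √(2 - 2) = F + √0 = F + 0 = F)
O(-11)*(b(-15) + 82) = (-42 + (-11)² - 1*(-11))*(-15 + 82) = (-42 + 121 + 11)*67 = 90*67 = 6030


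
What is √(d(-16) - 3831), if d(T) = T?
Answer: I*√3847 ≈ 62.024*I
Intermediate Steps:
√(d(-16) - 3831) = √(-16 - 3831) = √(-3847) = I*√3847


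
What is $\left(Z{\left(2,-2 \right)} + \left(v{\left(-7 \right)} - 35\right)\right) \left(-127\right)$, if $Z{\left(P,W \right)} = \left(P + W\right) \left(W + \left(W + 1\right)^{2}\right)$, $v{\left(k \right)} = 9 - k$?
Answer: $2413$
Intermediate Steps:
$Z{\left(P,W \right)} = \left(P + W\right) \left(W + \left(1 + W\right)^{2}\right)$
$\left(Z{\left(2,-2 \right)} + \left(v{\left(-7 \right)} - 35\right)\right) \left(-127\right) = \left(\left(\left(-2\right)^{2} + 2 \left(-2\right) + 2 \left(1 - 2\right)^{2} - 2 \left(1 - 2\right)^{2}\right) + \left(\left(9 - -7\right) - 35\right)\right) \left(-127\right) = \left(\left(4 - 4 + 2 \left(-1\right)^{2} - 2 \left(-1\right)^{2}\right) + \left(\left(9 + 7\right) - 35\right)\right) \left(-127\right) = \left(\left(4 - 4 + 2 \cdot 1 - 2\right) + \left(16 - 35\right)\right) \left(-127\right) = \left(\left(4 - 4 + 2 - 2\right) - 19\right) \left(-127\right) = \left(0 - 19\right) \left(-127\right) = \left(-19\right) \left(-127\right) = 2413$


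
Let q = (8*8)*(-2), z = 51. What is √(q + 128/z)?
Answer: 80*I*√51/51 ≈ 11.202*I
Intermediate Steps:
q = -128 (q = 64*(-2) = -128)
√(q + 128/z) = √(-128 + 128/51) = √(-6400/51) = 80*I*√51/51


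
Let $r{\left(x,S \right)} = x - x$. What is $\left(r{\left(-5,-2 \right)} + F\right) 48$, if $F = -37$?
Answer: $-1776$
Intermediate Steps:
$r{\left(x,S \right)} = 0$
$\left(r{\left(-5,-2 \right)} + F\right) 48 = \left(0 - 37\right) 48 = \left(-37\right) 48 = -1776$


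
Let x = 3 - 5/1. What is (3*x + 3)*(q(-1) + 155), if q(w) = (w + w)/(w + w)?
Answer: -468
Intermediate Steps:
x = -2 (x = 3 - 5*1 = 3 - 5 = -2)
q(w) = 1 (q(w) = (2*w)/((2*w)) = (2*w)*(1/(2*w)) = 1)
(3*x + 3)*(q(-1) + 155) = (3*(-2) + 3)*(1 + 155) = (-6 + 3)*156 = -3*156 = -468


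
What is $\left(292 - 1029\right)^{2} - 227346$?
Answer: $315823$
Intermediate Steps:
$\left(292 - 1029\right)^{2} - 227346 = \left(-737\right)^{2} - 227346 = 543169 - 227346 = 315823$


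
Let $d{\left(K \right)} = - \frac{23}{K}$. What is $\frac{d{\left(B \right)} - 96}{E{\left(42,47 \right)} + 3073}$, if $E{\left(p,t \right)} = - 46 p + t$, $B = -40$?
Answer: $- \frac{347}{4320} \approx -0.080324$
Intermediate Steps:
$E{\left(p,t \right)} = t - 46 p$
$\frac{d{\left(B \right)} - 96}{E{\left(42,47 \right)} + 3073} = \frac{- \frac{23}{-40} - 96}{\left(47 - 1932\right) + 3073} = \frac{\left(-23\right) \left(- \frac{1}{40}\right) - 96}{\left(47 - 1932\right) + 3073} = \frac{\frac{23}{40} - 96}{-1885 + 3073} = - \frac{3817}{40 \cdot 1188} = \left(- \frac{3817}{40}\right) \frac{1}{1188} = - \frac{347}{4320}$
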